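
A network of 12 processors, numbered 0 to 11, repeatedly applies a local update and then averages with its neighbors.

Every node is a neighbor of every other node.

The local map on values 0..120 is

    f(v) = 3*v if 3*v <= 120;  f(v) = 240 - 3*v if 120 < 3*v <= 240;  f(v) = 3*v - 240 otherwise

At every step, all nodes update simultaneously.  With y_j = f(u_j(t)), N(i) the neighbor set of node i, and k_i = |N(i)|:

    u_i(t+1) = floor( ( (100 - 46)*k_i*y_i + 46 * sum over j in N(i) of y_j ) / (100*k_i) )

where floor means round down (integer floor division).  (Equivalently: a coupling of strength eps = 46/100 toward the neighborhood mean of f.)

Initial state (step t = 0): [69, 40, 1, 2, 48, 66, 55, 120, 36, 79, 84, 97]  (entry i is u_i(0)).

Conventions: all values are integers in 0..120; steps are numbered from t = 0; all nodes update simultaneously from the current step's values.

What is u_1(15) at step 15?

Answer: u_1(15) = 85

Derivation:
t=0: [69, 40, 1, 2, 48, 66, 55, 120, 36, 79, 84, 97]
t=1: [44, 87, 29, 30, 75, 48, 65, 87, 81, 29, 33, 53]
t=2: [85, 41, 74, 76, 38, 79, 53, 41, 32, 74, 80, 71]
t=3: [33, 84, 34, 31, 82, 27, 66, 84, 73, 34, 25, 39]
t=4: [81, 37, 82, 78, 34, 72, 52, 37, 42, 82, 69, 90]
t=5: [27, 81, 29, 29, 77, 38, 68, 81, 83, 29, 42, 41]
t=6: [71, 32, 74, 74, 35, 88, 49, 32, 35, 74, 88, 89]
t=7: [40, 75, 36, 36, 79, 39, 73, 75, 79, 36, 39, 40]
t=8: [95, 43, 89, 89, 37, 94, 46, 43, 37, 89, 94, 95]
t=9: [55, 88, 46, 46, 88, 54, 84, 88, 88, 46, 54, 55]
t=10: [67, 42, 80, 80, 42, 68, 36, 42, 42, 80, 68, 67]
t=11: [49, 86, 29, 29, 86, 47, 83, 86, 86, 29, 47, 49]
t=12: [76, 39, 73, 73, 39, 79, 34, 39, 39, 73, 79, 76]
t=13: [33, 86, 38, 38, 86, 29, 78, 86, 86, 38, 29, 33]
t=14: [82, 42, 89, 89, 42, 76, 36, 42, 42, 89, 76, 82]
t=15: [31, 85, 41, 41, 85, 34, 82, 85, 85, 41, 34, 31]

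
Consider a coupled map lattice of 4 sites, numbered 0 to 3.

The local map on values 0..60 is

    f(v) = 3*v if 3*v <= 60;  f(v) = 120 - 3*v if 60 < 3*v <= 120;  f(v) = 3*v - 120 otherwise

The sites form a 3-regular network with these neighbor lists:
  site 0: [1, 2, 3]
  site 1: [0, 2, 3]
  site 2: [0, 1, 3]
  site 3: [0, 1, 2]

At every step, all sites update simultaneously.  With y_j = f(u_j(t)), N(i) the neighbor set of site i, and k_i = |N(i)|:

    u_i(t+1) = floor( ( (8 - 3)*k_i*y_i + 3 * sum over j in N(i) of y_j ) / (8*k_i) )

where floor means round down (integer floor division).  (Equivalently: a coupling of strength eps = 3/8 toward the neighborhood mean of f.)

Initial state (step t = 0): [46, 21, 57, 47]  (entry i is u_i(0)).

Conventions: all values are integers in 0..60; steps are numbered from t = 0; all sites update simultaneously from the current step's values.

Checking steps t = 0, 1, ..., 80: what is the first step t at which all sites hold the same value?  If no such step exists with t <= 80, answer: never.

Simulating step by step:
t=0: [46, 21, 57, 47]  (not all equal)
t=1: [27, 46, 43, 28]  (not all equal)
t=2: [32, 21, 17, 30]  (not all equal)
t=3: [32, 48, 45, 35]  (not all equal)
t=4: [21, 21, 17, 17]  (not all equal)
t=5: [55, 55, 52, 52]  (not all equal)
t=6: [42, 42, 38, 38]  (not all equal)
t=7: [6, 6, 6, 6]  (all equal)

Answer: 7
Key observation: Synchronization is absorbing here: once all sites are equal they stay equal, and step 7 is the first all-equal step.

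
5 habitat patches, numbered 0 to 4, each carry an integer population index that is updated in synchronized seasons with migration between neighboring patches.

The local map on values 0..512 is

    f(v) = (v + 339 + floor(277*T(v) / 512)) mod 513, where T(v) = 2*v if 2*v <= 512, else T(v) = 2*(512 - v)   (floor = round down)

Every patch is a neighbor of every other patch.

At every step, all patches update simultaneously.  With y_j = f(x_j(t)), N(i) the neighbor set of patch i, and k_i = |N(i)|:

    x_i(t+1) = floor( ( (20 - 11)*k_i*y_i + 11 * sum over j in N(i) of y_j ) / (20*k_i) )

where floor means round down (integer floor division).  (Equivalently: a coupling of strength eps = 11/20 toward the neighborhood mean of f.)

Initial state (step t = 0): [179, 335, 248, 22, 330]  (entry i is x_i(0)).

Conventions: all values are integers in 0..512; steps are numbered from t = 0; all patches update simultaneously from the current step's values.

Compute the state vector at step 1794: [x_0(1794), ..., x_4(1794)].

Answer: [351, 351, 351, 351, 351]
Key observation: The state at step 3, [351, 351, 351, 351, 351], reappears at step 4: the system is in a cycle of period 1 from step 3 on.  Therefore the state at step 1794 equals the state at step 3 + ((1794 - 3) mod 1) = 3, which is [351, 351, 351, 351, 351].

Derivation:
t=0: [179, 335, 248, 22, 330]
t=1: [285, 333, 330, 343, 333]
t=2: [353, 352, 352, 352, 352]
t=3: [351, 351, 351, 351, 351]
t=4: [351, 351, 351, 351, 351]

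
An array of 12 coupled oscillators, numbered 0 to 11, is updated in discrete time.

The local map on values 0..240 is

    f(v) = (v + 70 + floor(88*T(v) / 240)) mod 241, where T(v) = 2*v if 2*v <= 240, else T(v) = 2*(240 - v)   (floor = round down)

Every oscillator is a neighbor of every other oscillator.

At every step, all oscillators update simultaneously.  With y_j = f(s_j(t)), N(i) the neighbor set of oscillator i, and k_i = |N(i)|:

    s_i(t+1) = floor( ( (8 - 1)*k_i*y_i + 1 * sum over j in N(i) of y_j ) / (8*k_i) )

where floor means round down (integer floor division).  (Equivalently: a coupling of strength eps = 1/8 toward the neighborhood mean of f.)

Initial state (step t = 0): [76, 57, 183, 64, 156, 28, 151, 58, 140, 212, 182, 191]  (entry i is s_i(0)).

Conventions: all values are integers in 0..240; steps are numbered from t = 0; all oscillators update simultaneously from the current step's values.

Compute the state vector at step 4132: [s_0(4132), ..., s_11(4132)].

Simulating step by step:
t=0: [76, 57, 183, 64, 156, 28, 151, 58, 140, 212, 182, 191]
t=1: [187, 158, 59, 169, 53, 115, 52, 160, 49, 66, 59, 61]
t=2: [62, 56, 164, 59, 155, 40, 154, 56, 148, 174, 164, 167]
t=3: [165, 157, 54, 161, 52, 133, 52, 157, 51, 57, 54, 55]
t=4: [57, 55, 156, 56, 153, 50, 153, 55, 151, 160, 156, 158]
t=5: [158, 155, 52, 157, 51, 147, 51, 155, 51, 53, 52, 53]
t=6: [55, 55, 153, 55, 151, 53, 151, 55, 151, 154, 153, 154]
t=7: [155, 155, 51, 155, 51, 151, 51, 155, 51, 52, 51, 52]
t=8: [54, 54, 151, 54, 151, 54, 151, 54, 151, 153, 151, 153]
t=9: [153, 153, 51, 153, 51, 153, 51, 153, 51, 51, 51, 51]
t=10: [53, 53, 151, 53, 151, 53, 151, 53, 151, 151, 151, 151]
t=11: [151, 151, 51, 151, 51, 151, 51, 151, 51, 51, 51, 51]
t=12: [53, 53, 151, 53, 151, 53, 151, 53, 151, 151, 151, 151]

Answer: [53, 53, 151, 53, 151, 53, 151, 53, 151, 151, 151, 151]
Key observation: The state at step 10, [53, 53, 151, 53, 151, 53, 151, 53, 151, 151, 151, 151], reappears at step 12: the system is in a cycle of period 2 from step 10 on.  Therefore the state at step 4132 equals the state at step 10 + ((4132 - 10) mod 2) = 10, which is [53, 53, 151, 53, 151, 53, 151, 53, 151, 151, 151, 151].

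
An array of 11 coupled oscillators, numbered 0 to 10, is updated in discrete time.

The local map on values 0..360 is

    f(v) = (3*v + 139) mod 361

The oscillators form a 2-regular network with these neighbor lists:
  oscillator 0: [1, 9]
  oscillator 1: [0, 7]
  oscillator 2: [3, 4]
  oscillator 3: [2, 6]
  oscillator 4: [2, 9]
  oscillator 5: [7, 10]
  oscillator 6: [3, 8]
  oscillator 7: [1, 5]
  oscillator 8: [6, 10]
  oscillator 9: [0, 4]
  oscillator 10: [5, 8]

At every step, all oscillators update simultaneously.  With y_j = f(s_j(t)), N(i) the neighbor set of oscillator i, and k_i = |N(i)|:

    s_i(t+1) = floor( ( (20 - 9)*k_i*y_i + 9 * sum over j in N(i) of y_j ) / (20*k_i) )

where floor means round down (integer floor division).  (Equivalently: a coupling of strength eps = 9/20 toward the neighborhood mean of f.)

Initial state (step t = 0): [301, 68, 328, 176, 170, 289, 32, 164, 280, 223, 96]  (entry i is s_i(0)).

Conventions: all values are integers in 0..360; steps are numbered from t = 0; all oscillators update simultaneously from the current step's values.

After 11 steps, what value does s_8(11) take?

Simulating step by step:
t=0: [301, 68, 328, 176, 170, 289, 32, 164, 280, 223, 96]
t=1: [272, 321, 155, 230, 186, 231, 255, 289, 209, 184, 158]
t=2: [206, 126, 233, 154, 313, 181, 134, 185, 121, 309, 173]
t=3: [131, 168, 197, 198, 299, 318, 184, 290, 184, 277, 267]
t=4: [213, 258, 77, 82, 230, 119, 258, 223, 304, 245, 196]
t=5: [107, 137, 34, 58, 95, 94, 184, 120, 225, 120, 107]
t=6: [128, 157, 217, 300, 119, 86, 272, 131, 147, 112, 88]
t=7: [170, 211, 139, 242, 115, 67, 248, 158, 182, 129, 80]
t=8: [206, 149, 167, 158, 148, 247, 193, 226, 218, 183, 159]
t=9: [143, 153, 260, 281, 258, 165, 269, 138, 176, 237, 191]
t=10: [195, 220, 209, 237, 178, 272, 250, 220, 297, 159, 323]
t=11: [75, 60, 123, 117, 238, 151, 189, 112, 212, 210, 135]

Answer: s_8(11) = 212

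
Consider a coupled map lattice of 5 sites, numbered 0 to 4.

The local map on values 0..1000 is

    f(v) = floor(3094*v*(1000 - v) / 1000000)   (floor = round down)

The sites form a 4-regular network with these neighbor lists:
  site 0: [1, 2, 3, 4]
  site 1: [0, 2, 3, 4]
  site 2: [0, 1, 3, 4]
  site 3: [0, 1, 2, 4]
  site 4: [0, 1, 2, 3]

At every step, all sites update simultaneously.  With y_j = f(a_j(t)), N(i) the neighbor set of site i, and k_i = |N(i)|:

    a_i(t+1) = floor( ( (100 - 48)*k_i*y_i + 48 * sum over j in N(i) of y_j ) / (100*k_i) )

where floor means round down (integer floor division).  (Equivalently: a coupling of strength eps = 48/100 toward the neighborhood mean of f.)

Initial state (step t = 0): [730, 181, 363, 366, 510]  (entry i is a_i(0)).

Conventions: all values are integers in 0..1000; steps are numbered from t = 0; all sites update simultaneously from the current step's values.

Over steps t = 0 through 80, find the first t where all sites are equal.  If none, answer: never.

Answer: 8
Key observation: Synchronization is absorbing here: once all sites are equal they stay equal, and step 8 is the first all-equal step.

Derivation:
t=0: [730, 181, 363, 366, 510]  (not all equal)
t=1: [636, 575, 678, 679, 701]  (not all equal)
t=2: [702, 718, 686, 685, 675]  (not all equal)
t=3: [652, 644, 660, 660, 665]  (not all equal)
t=4: [699, 702, 696, 696, 694]  (not all equal)
t=5: [651, 650, 653, 653, 654]  (not all equal)
t=6: [701, 702, 701, 701, 700]  (not all equal)
t=7: [648, 647, 648, 648, 648]  (not all equal)
t=8: [705, 705, 705, 705, 705]  (all equal)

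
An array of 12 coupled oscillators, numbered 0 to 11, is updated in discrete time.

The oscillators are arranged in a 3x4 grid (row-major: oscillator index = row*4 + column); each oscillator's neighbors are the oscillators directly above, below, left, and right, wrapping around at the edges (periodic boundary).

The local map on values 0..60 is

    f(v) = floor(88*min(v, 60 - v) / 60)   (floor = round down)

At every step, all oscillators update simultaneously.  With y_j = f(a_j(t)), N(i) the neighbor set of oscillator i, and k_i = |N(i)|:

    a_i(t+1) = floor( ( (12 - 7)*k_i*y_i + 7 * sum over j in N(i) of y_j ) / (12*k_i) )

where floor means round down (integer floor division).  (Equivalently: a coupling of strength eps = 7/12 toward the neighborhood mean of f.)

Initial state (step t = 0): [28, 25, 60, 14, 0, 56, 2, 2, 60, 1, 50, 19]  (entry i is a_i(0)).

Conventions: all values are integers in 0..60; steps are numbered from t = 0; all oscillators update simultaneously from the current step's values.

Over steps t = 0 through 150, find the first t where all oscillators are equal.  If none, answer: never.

Simulating step by step:
t=0: [28, 25, 60, 14, 0, 56, 2, 2, 60, 1, 50, 19]  (not all equal)
t=1: [25, 21, 10, 18, 7, 7, 3, 7, 10, 8, 10, 16]  (not all equal)
t=2: [26, 22, 16, 22, 14, 12, 8, 13, 17, 14, 13, 18]  (not all equal)
t=3: [31, 27, 23, 28, 22, 19, 15, 20, 25, 21, 19, 24]  (not all equal)
t=4: [39, 35, 32, 37, 32, 29, 26, 31, 35, 31, 28, 33]  (not all equal)
t=5: [33, 37, 38, 35, 38, 40, 40, 39, 37, 40, 40, 38]  (not all equal)
t=6: [35, 32, 31, 34, 32, 30, 29, 31, 33, 30, 29, 32]  (not all equal)
t=7: [38, 41, 41, 39, 40, 42, 42, 41, 39, 42, 42, 40]  (not all equal)
t=8: [30, 27, 27, 29, 28, 26, 26, 27, 29, 26, 26, 28]  (not all equal)
t=9: [42, 39, 39, 41, 40, 38, 38, 39, 41, 38, 38, 40]  (not all equal)
t=10: [27, 30, 30, 28, 28, 31, 31, 29, 28, 30, 31, 29]  (not all equal)
t=11: [40, 42, 42, 41, 41, 42, 42, 41, 41, 42, 42, 41]  (not all equal)
t=12: [27, 26, 26, 27, 27, 26, 26, 26, 27, 26, 26, 26]  (not all equal)
t=13: [38, 38, 38, 38, 38, 38, 38, 38, 38, 38, 38, 38]  (all equal)

Answer: 13
Key observation: Synchronization is absorbing here: once all oscillators are equal they stay equal, and step 13 is the first all-equal step.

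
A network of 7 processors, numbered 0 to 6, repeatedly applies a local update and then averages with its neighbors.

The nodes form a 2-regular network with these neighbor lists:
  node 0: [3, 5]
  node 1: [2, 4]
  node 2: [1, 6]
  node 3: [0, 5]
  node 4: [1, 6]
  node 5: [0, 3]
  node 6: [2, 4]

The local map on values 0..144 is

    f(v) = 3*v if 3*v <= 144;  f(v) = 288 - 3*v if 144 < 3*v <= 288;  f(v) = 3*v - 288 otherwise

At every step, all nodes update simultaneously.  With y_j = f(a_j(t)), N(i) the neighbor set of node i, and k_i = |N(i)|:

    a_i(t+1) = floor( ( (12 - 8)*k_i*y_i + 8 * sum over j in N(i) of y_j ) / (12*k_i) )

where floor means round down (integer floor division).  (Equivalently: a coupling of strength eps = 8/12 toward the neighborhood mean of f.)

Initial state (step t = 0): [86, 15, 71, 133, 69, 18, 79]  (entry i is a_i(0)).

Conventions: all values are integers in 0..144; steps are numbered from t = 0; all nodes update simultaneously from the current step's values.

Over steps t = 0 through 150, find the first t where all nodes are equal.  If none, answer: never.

Simulating step by step:
t=0: [86, 15, 71, 133, 69, 18, 79]  (not all equal)
t=1: [65, 67, 57, 65, 59, 65, 69]  (not all equal)
t=2: [93, 105, 95, 93, 93, 93, 103]  (not all equal)
t=3: [9, 13, 17, 9, 19, 9, 11]  (not all equal)
t=4: [27, 49, 41, 27, 43, 27, 47]  (not all equal)
t=5: [81, 131, 135, 81, 137, 81, 131]  (not all equal)
t=6: [45, 115, 109, 45, 111, 45, 115]  (not all equal)
t=7: [135, 47, 51, 135, 53, 135, 47]  (not all equal)
t=8: [117, 135, 139, 117, 137, 117, 135]  (not all equal)
t=9: [63, 123, 121, 63, 119, 63, 123]  (not all equal)
t=10: [99, 75, 79, 99, 77, 99, 75]  (not all equal)
t=11: [9, 57, 59, 9, 61, 9, 57]  (not all equal)
t=12: [27, 111, 115, 27, 113, 27, 111]  (not all equal)
t=13: [81, 51, 49, 81, 47, 81, 51]  (not all equal)
t=14: [45, 139, 137, 45, 137, 45, 139]  (not all equal)
t=15: [135, 125, 127, 135, 127, 135, 125]  (not all equal)
t=16: [117, 91, 89, 117, 89, 117, 91]  (not all equal)
t=17: [63, 19, 17, 63, 17, 63, 19]  (not all equal)
t=18: [99, 53, 55, 99, 55, 99, 53]  (not all equal)
t=19: [9, 125, 127, 9, 127, 9, 125]  (not all equal)
t=20: [27, 91, 89, 27, 89, 27, 91]  (not all equal)
t=21: [81, 19, 17, 81, 17, 81, 19]  (not all equal)
t=22: [45, 53, 55, 45, 55, 45, 53]  (not all equal)
t=23: [135, 125, 127, 135, 127, 135, 125]  (not all equal)

Answer: never
Key observation: The state at step 15 reappears at step 23 — the system is in a cycle of period 8 from step 15 on.  No step 0..23 is synchronized, and the cycle repeats forever, so no step up to 150 (or ever) has all nodes equal.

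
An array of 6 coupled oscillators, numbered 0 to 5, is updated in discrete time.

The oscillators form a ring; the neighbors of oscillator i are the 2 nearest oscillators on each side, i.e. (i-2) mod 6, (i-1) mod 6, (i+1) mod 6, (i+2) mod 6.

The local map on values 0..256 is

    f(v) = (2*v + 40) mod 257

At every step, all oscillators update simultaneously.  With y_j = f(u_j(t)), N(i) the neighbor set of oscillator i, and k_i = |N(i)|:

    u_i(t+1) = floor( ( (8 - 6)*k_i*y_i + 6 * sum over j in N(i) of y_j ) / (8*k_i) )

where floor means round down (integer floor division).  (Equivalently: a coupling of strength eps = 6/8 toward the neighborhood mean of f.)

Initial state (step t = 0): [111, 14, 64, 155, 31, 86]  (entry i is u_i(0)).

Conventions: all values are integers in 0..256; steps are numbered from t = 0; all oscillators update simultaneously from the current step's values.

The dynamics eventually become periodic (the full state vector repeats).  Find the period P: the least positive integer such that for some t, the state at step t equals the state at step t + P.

Answer: 16
Key observation: The state at step 11, [128, 128, 128, 128, 128, 128], reappears at step 27 — and no state repeats earlier — so the cycle the system enters has period 16.

Derivation:
t=0: [111, 14, 64, 155, 31, 86]
t=1: [104, 106, 92, 126, 115, 103]
t=2: [199, 204, 158, 146, 144, 164]
t=3: [133, 135, 121, 107, 105, 124]
t=4: [79, 80, 119, 130, 129, 121]
t=5: [103, 103, 95, 64, 64, 96]
t=6: [225, 225, 212, 206, 206, 213]
t=7: [216, 216, 212, 207, 207, 212]
t=8: [208, 208, 206, 204, 204, 206]
t=9: [196, 196, 195, 194, 194, 195]
t=10: [173, 173, 173, 172, 172, 173]
t=11: [128, 128, 128, 128, 128, 128]
t=12: [39, 39, 39, 39, 39, 39]
t=13: [118, 118, 118, 118, 118, 118]
t=14: [19, 19, 19, 19, 19, 19]
t=15: [78, 78, 78, 78, 78, 78]
t=16: [196, 196, 196, 196, 196, 196]
t=17: [175, 175, 175, 175, 175, 175]
t=18: [133, 133, 133, 133, 133, 133]
t=19: [49, 49, 49, 49, 49, 49]
t=20: [138, 138, 138, 138, 138, 138]
t=21: [59, 59, 59, 59, 59, 59]
t=22: [158, 158, 158, 158, 158, 158]
t=23: [99, 99, 99, 99, 99, 99]
t=24: [238, 238, 238, 238, 238, 238]
t=25: [2, 2, 2, 2, 2, 2]
t=26: [44, 44, 44, 44, 44, 44]
t=27: [128, 128, 128, 128, 128, 128]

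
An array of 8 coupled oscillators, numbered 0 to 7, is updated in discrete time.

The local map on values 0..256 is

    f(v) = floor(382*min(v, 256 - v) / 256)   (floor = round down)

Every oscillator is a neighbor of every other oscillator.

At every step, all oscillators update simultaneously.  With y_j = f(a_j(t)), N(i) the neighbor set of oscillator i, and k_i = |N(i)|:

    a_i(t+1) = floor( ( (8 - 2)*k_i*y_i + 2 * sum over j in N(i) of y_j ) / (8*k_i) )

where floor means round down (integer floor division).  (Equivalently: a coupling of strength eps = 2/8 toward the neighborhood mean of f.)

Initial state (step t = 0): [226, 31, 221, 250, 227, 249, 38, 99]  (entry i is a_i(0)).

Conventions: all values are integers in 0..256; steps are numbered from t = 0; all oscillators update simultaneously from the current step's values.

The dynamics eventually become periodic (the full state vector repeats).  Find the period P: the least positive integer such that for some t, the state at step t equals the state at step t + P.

Answer: 2
Key observation: The state at step 37, [152, 152, 156, 156, 152, 154, 150, 154], reappears at step 39 — and no state repeats earlier — so the cycle the system enters has period 2.

Derivation:
t=0: [226, 31, 221, 250, 227, 249, 38, 99]
t=1: [45, 47, 51, 20, 45, 21, 54, 119]
t=2: [69, 71, 75, 42, 69, 43, 78, 147]
t=3: [102, 104, 108, 73, 102, 75, 112, 145]
t=4: [150, 152, 156, 118, 150, 121, 161, 159]
t=5: [157, 155, 151, 170, 157, 173, 145, 147]
t=6: [147, 149, 153, 133, 147, 129, 159, 157]
t=7: [162, 159, 155, 177, 162, 181, 149, 151]
t=8: [139, 142, 147, 123, 139, 119, 153, 151]
t=9: [172, 169, 163, 178, 172, 174, 157, 159]
t=10: [126, 129, 135, 120, 126, 124, 142, 140]
t=11: [186, 186, 180, 179, 186, 184, 173, 175]
t=12: [106, 106, 112, 113, 106, 108, 119, 117]
t=13: [160, 160, 166, 167, 160, 162, 173, 171]
t=14: [140, 140, 134, 133, 140, 138, 126, 128]
t=15: [174, 174, 181, 182, 174, 177, 185, 187]
t=16: [119, 119, 111, 111, 119, 116, 107, 105]
t=17: [174, 174, 166, 166, 174, 171, 161, 159]
t=18: [124, 124, 133, 133, 124, 127, 138, 140]
t=19: [184, 184, 182, 182, 184, 187, 177, 175]
t=20: [107, 107, 110, 110, 107, 104, 115, 117]
t=21: [160, 160, 163, 163, 160, 157, 168, 170]
t=22: [141, 141, 138, 138, 141, 144, 133, 131]
t=23: [172, 172, 175, 175, 172, 169, 180, 182]
t=24: [123, 123, 120, 120, 123, 126, 115, 113]
t=25: [181, 181, 179, 179, 181, 185, 173, 171]
t=26: [111, 111, 114, 114, 111, 107, 120, 122]
t=27: [166, 166, 169, 169, 166, 161, 176, 178]
t=28: [132, 132, 129, 129, 132, 137, 122, 119]
t=29: [184, 184, 187, 187, 184, 178, 182, 178]
t=30: [107, 107, 103, 103, 107, 113, 109, 113]
t=31: [159, 159, 155, 155, 159, 165, 161, 165]
t=32: [143, 143, 147, 147, 143, 137, 141, 137]
t=33: [168, 168, 164, 164, 168, 174, 170, 174]
t=34: [130, 130, 134, 134, 130, 124, 128, 124]
t=35: [187, 187, 183, 183, 187, 185, 189, 185]
t=36: [102, 102, 106, 106, 102, 104, 100, 104]
t=37: [152, 152, 156, 156, 152, 154, 150, 154]
t=38: [154, 154, 150, 150, 154, 152, 156, 152]
t=39: [152, 152, 156, 156, 152, 154, 150, 154]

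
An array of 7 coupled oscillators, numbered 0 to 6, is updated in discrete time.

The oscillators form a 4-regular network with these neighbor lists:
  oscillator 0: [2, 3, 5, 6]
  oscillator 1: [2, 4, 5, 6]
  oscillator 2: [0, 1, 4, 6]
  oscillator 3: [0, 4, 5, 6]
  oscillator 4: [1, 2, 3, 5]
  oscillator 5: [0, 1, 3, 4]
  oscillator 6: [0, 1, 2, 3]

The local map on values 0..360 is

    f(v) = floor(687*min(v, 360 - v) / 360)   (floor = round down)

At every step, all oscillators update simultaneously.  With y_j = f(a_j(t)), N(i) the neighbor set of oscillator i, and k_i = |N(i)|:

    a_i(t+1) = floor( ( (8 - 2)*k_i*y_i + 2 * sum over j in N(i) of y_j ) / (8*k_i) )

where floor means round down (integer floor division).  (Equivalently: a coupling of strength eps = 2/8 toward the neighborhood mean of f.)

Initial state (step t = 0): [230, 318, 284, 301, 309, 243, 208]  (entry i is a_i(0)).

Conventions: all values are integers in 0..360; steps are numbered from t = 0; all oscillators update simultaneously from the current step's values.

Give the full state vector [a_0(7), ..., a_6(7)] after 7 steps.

Answer: [152, 290, 182, 146, 212, 190, 269]

Derivation:
t=0: [230, 318, 284, 301, 309, 243, 208]
t=1: [234, 107, 153, 137, 107, 200, 254]
t=2: [246, 215, 271, 255, 219, 285, 213]
t=3: [212, 260, 191, 206, 251, 167, 263]
t=4: [281, 207, 295, 281, 226, 299, 206]
t=5: [155, 267, 154, 163, 233, 139, 264]
t=6: [287, 194, 275, 294, 246, 262, 204]
t=7: [152, 290, 182, 146, 212, 190, 269]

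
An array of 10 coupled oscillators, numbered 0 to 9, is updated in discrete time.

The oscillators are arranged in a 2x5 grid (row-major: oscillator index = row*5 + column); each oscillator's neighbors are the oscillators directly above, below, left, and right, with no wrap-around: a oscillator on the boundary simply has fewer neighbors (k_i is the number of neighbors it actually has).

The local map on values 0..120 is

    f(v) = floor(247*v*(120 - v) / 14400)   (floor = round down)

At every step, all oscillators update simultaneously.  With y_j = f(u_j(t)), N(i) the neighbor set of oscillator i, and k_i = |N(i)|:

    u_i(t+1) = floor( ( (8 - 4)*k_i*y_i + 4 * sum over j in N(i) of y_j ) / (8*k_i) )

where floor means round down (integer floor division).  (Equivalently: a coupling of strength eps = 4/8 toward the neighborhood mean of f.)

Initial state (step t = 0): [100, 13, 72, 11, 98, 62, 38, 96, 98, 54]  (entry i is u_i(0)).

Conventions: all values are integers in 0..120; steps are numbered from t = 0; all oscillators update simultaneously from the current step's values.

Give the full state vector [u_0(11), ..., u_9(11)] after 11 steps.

Answer: [61, 61, 61, 61, 61, 61, 61, 61, 61, 61]

Derivation:
t=0: [100, 13, 72, 11, 98, 62, 38, 96, 98, 54]
t=1: [38, 35, 43, 31, 38, 52, 47, 44, 38, 48]
t=2: [54, 53, 53, 50, 53, 57, 57, 56, 53, 56]
t=3: [60, 60, 60, 60, 60, 61, 60, 60, 60, 60]
t=4: [61, 61, 61, 61, 61, 61, 61, 61, 61, 61]
t=5: [61, 61, 61, 61, 61, 61, 61, 61, 61, 61]
t=6: [61, 61, 61, 61, 61, 61, 61, 61, 61, 61]
t=7: [61, 61, 61, 61, 61, 61, 61, 61, 61, 61]
t=8: [61, 61, 61, 61, 61, 61, 61, 61, 61, 61]
t=9: [61, 61, 61, 61, 61, 61, 61, 61, 61, 61]
t=10: [61, 61, 61, 61, 61, 61, 61, 61, 61, 61]
t=11: [61, 61, 61, 61, 61, 61, 61, 61, 61, 61]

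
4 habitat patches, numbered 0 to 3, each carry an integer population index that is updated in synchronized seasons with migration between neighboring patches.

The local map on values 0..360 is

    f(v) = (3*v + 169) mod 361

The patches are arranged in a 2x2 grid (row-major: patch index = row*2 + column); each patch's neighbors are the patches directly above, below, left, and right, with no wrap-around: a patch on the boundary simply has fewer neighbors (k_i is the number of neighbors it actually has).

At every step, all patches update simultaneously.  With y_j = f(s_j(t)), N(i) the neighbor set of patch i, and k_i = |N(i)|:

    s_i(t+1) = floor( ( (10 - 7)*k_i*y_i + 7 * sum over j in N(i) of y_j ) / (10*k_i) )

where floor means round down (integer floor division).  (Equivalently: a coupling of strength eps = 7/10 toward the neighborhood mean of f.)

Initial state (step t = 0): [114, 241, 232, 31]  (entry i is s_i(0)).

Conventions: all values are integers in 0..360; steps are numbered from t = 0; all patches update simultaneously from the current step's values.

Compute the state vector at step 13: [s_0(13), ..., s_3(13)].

Simulating step by step:
t=0: [114, 241, 232, 31]
t=1: [154, 195, 187, 188]
t=2: [95, 107, 100, 17]
t=3: [110, 148, 141, 148]
t=4: [210, 212, 205, 244]
t=5: [73, 114, 108, 104]
t=6: [106, 96, 91, 134]
t=7: [99, 146, 141, 124]
t=8: [198, 173, 169, 220]
t=9: [237, 149, 146, 256]
t=10: [222, 207, 204, 239]
t=11: [78, 117, 114, 93]
t=12: [120, 92, 90, 134]
t=13: [107, 157, 155, 119]

Answer: [107, 157, 155, 119]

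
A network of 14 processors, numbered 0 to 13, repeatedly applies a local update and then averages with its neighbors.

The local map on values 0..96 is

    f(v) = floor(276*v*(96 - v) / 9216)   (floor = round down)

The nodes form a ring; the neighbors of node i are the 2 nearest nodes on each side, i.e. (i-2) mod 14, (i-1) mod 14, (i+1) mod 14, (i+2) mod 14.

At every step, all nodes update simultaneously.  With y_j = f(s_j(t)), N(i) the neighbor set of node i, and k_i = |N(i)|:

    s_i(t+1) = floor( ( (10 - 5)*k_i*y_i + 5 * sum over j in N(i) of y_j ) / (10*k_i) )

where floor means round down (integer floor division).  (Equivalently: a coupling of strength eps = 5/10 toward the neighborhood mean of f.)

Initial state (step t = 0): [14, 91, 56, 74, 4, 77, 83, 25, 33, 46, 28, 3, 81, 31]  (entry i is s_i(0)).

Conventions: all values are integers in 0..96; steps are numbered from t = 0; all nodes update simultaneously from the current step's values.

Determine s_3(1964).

Answer: s_3(1964) = 63
Key observation: The state at step 8, [63, 63, 63, 63, 63, 63, 63, 63, 63, 63, 63, 63, 63, 63], reappears at step 10: the system is in a cycle of period 2 from step 8 on.  Therefore the state at step 1964 equals the state at step 8 + ((1964 - 8) mod 2) = 8, which is [63, 63, 63, 63, 63, 63, 63, 63, 63, 63, 63, 63, 63, 63].

Derivation:
t=0: [14, 91, 56, 74, 4, 77, 83, 25, 33, 46, 28, 3, 81, 31]
t=1: [39, 32, 46, 40, 29, 39, 37, 52, 57, 56, 50, 31, 37, 41]
t=2: [65, 64, 65, 65, 62, 65, 64, 67, 66, 66, 66, 63, 65, 65]
t=3: [60, 60, 60, 60, 61, 60, 60, 58, 59, 59, 59, 60, 60, 60]
t=4: [64, 64, 63, 63, 63, 64, 64, 65, 65, 65, 64, 64, 64, 64]
t=5: [61, 61, 61, 61, 61, 61, 60, 60, 60, 60, 60, 60, 61, 61]
t=6: [63, 63, 63, 63, 63, 63, 63, 63, 64, 64, 63, 63, 63, 63]
t=7: [62, 62, 62, 62, 62, 62, 61, 61, 61, 61, 61, 61, 62, 62]
t=8: [63, 63, 63, 63, 63, 63, 63, 63, 63, 63, 63, 63, 63, 63]
t=9: [62, 62, 62, 62, 62, 62, 62, 62, 62, 62, 62, 62, 62, 62]
t=10: [63, 63, 63, 63, 63, 63, 63, 63, 63, 63, 63, 63, 63, 63]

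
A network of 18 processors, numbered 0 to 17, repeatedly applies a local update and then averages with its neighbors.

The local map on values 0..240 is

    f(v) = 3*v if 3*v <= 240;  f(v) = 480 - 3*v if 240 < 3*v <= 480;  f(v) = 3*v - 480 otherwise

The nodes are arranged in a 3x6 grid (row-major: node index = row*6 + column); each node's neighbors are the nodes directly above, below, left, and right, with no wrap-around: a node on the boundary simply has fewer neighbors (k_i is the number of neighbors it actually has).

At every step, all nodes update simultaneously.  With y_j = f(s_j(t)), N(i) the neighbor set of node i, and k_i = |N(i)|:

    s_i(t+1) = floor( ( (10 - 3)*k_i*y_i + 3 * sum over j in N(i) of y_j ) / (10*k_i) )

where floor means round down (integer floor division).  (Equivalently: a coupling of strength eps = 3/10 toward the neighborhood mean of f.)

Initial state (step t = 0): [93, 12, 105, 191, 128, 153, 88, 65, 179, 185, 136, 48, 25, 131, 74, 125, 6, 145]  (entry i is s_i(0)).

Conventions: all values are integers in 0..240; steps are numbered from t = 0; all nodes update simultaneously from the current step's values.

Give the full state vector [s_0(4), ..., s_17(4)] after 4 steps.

Simulating step by step:
t=0: [93, 12, 105, 191, 128, 153, 88, 65, 179, 185, 136, 48, 25, 131, 74, 125, 6, 145]
t=1: [178, 81, 134, 98, 85, 50, 198, 166, 89, 77, 75, 114, 97, 110, 180, 105, 34, 55]
t=2: [90, 180, 118, 183, 213, 159, 105, 66, 178, 220, 209, 150, 171, 131, 94, 154, 126, 151]
t=3: [180, 95, 106, 94, 133, 30, 159, 166, 90, 147, 138, 38, 60, 103, 154, 60, 90, 38]
t=4: [71, 160, 173, 166, 92, 92, 27, 56, 164, 76, 79, 106, 152, 141, 68, 152, 183, 128]

Answer: [71, 160, 173, 166, 92, 92, 27, 56, 164, 76, 79, 106, 152, 141, 68, 152, 183, 128]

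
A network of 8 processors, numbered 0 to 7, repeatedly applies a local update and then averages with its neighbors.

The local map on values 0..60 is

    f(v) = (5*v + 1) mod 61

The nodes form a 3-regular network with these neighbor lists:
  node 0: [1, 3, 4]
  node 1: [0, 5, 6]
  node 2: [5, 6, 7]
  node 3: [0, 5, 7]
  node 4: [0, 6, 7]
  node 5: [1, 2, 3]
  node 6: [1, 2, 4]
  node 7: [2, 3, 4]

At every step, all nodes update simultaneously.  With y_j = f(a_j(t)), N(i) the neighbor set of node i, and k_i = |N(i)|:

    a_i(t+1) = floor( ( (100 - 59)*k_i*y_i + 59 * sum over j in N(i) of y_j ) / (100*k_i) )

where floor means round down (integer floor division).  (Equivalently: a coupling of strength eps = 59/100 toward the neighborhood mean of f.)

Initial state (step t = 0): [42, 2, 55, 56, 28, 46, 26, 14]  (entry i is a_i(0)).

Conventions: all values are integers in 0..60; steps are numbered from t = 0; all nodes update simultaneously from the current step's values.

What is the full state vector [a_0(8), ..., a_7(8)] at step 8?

Answer: [39, 24, 22, 38, 39, 21, 17, 38]

Derivation:
t=0: [42, 2, 55, 56, 28, 46, 26, 14]
t=1: [24, 21, 26, 32, 17, 35, 15, 21]
t=2: [46, 43, 26, 47, 33, 40, 21, 32]
t=3: [45, 35, 23, 42, 44, 26, 35, 36]
t=4: [41, 42, 46, 33, 46, 30, 51, 47]
t=5: [33, 24, 38, 38, 36, 35, 29, 49]
t=6: [43, 48, 19, 22, 37, 37, 34, 15]
t=7: [35, 40, 27, 30, 20, 29, 38, 23]
t=8: [39, 24, 22, 38, 39, 21, 17, 38]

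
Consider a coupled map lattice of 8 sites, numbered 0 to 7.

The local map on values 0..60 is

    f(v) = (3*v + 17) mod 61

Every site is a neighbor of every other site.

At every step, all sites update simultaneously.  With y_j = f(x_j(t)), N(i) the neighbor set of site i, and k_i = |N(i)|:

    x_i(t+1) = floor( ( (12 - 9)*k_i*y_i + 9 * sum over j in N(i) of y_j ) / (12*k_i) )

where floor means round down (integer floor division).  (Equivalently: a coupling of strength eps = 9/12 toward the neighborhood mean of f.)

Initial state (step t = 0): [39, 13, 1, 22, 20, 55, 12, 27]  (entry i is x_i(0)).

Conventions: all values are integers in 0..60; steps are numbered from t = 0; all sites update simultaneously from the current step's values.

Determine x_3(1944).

Simulating step by step:
t=0: [39, 13, 1, 22, 20, 55, 12, 27]
t=1: [31, 37, 32, 32, 31, 38, 37, 34]
t=2: [37, 30, 37, 37, 37, 31, 30, 38]
t=3: [19, 25, 19, 19, 19, 25, 25, 19]
t=4: [18, 21, 18, 18, 18, 21, 21, 18]
t=5: [12, 14, 12, 12, 12, 14, 14, 12]
t=6: [54, 55, 54, 54, 54, 55, 55, 54]
t=7: [57, 58, 57, 57, 57, 58, 58, 57]
t=8: [5, 6, 5, 5, 5, 6, 6, 5]
t=9: [32, 33, 32, 32, 32, 33, 33, 32]
t=10: [52, 53, 52, 52, 52, 53, 53, 52]
t=11: [51, 52, 51, 51, 51, 52, 52, 51]
t=12: [48, 49, 48, 48, 48, 49, 49, 48]
t=13: [39, 40, 39, 39, 39, 40, 40, 39]
t=14: [12, 13, 12, 12, 12, 13, 13, 12]
t=15: [53, 54, 53, 53, 53, 54, 54, 53]
t=16: [54, 55, 54, 54, 54, 55, 55, 54]

Answer: x_3(1944) = 12
Key observation: The state at step 6, [54, 55, 54, 54, 54, 55, 55, 54], reappears at step 16: the system is in a cycle of period 10 from step 6 on.  Therefore the state at step 1944 equals the state at step 6 + ((1944 - 6) mod 10) = 14, which is [12, 13, 12, 12, 12, 13, 13, 12].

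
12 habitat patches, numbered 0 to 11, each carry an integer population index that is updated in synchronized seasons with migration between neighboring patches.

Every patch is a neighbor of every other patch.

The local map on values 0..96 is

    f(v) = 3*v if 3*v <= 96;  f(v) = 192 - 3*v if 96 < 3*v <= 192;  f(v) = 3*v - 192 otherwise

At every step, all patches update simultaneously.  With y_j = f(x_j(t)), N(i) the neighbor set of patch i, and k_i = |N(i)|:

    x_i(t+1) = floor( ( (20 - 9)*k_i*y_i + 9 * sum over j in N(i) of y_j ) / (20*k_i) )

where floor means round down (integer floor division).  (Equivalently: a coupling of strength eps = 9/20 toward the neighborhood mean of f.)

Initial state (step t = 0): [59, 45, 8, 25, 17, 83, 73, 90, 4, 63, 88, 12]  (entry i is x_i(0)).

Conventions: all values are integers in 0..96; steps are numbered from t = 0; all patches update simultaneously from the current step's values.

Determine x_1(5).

Simulating step by step:
t=0: [59, 45, 8, 25, 17, 83, 73, 90, 4, 63, 88, 12]
t=1: [28, 49, 32, 58, 46, 49, 34, 60, 26, 22, 57, 39]
t=2: [70, 50, 76, 37, 55, 50, 73, 34, 67, 61, 38, 66]
t=3: [28, 40, 37, 60, 32, 40, 32, 64, 23, 23, 58, 22]
t=4: [72, 66, 71, 36, 78, 66, 78, 30, 65, 65, 39, 63]
t=5: [28, 19, 27, 59, 37, 19, 37, 62, 17, 17, 54, 17]

Answer: x_1(5) = 19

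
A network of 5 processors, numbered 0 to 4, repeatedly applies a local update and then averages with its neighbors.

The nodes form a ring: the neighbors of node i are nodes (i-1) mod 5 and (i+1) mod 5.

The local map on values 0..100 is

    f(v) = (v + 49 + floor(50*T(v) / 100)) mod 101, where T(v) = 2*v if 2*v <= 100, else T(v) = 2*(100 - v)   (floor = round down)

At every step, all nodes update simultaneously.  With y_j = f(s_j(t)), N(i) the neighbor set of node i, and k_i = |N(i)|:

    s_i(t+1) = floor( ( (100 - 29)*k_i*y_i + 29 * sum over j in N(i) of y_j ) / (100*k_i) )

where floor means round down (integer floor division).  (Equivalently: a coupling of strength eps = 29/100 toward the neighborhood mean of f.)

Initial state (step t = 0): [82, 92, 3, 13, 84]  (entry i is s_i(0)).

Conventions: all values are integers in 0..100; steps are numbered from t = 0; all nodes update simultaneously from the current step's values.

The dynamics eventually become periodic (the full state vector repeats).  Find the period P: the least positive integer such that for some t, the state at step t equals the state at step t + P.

Answer: 5
Key observation: The state at step 7, [48, 48, 48, 48, 48], reappears at step 12 — and no state repeats earlier — so the cycle the system enters has period 5.

Derivation:
t=0: [82, 92, 3, 13, 84]
t=1: [48, 49, 56, 68, 51]
t=2: [44, 46, 47, 48, 47]
t=3: [37, 39, 42, 43, 41]
t=4: [23, 26, 31, 33, 29]
t=5: [68, 15, 9, 12, 20]
t=6: [58, 72, 69, 74, 80]
t=7: [48, 48, 48, 48, 48]
t=8: [44, 44, 44, 44, 44]
t=9: [36, 36, 36, 36, 36]
t=10: [20, 20, 20, 20, 20]
t=11: [89, 89, 89, 89, 89]
t=12: [48, 48, 48, 48, 48]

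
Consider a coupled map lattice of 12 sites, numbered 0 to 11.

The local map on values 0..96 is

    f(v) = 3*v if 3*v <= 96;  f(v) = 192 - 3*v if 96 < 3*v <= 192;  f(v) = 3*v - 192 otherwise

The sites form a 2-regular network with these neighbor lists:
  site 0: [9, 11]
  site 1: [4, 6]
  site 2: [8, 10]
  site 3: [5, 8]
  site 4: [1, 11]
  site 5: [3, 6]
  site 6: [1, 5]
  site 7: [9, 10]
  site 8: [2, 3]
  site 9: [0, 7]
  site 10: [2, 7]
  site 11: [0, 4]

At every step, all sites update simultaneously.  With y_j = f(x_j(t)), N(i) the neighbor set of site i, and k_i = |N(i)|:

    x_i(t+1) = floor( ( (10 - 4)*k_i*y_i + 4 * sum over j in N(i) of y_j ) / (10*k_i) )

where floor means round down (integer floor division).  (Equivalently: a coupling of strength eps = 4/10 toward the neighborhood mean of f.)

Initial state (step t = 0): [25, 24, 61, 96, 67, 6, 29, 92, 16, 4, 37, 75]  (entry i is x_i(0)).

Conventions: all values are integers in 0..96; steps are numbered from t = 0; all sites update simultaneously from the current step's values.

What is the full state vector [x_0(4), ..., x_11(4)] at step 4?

Simulating step by step:
t=0: [25, 24, 61, 96, 67, 6, 29, 92, 16, 4, 37, 75]
t=1: [54, 62, 31, 70, 26, 47, 70, 69, 49, 39, 67, 36]
t=2: [49, 22, 66, 30, 64, 37, 22, 25, 49, 54, 27, 72]
t=3: [37, 52, 28, 79, 18, 79, 69, 67, 46, 42, 64, 23]
t=4: [75, 35, 61, 46, 53, 39, 25, 18, 58, 57, 18, 68]

Answer: [75, 35, 61, 46, 53, 39, 25, 18, 58, 57, 18, 68]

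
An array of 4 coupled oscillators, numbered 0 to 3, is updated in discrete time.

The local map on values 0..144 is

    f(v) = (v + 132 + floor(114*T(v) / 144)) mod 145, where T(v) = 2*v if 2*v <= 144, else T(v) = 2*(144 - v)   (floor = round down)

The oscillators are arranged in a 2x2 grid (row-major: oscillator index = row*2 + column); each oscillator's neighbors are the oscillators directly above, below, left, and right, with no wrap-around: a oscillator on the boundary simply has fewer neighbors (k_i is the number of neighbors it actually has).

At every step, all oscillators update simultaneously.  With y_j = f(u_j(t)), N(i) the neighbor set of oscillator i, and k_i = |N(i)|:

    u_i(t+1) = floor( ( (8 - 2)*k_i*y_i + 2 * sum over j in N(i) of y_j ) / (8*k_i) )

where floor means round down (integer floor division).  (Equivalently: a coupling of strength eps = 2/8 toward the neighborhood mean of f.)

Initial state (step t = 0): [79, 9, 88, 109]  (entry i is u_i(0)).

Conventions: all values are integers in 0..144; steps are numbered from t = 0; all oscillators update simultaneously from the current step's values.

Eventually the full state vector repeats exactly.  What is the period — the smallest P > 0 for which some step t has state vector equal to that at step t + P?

Simulating step by step:
t=0: [79, 9, 88, 109]
t=1: [20, 11, 17, 8]
t=2: [34, 16, 28, 10]
t=3: [66, 31, 55, 19]
t=4: [33, 56, 102, 51]
t=5: [71, 122, 31, 106]
t=6: [45, 111, 54, 32]
t=7: [93, 25, 116, 68]
t=8: [17, 42, 5, 19]
t=9: [52, 79, 116, 56]
t=10: [93, 48, 33, 101]
t=11: [34, 86, 57, 31]
t=12: [74, 31, 118, 69]
t=13: [28, 56, 6, 23]
t=14: [60, 111, 14, 51]
t=15: [110, 36, 49, 92]
t=16: [27, 62, 87, 36]
t=17: [44, 18, 31, 62]
t=18: [87, 37, 63, 14]
t=19: [25, 66, 8, 28]
t=20: [40, 22, 19, 46]
t=21: [77, 56, 51, 88]
t=22: [49, 103, 93, 44]
t=23: [87, 33, 37, 78]
t=24: [33, 59, 66, 37]
t=25: [72, 123, 28, 80]
t=26: [46, 113, 50, 42]
t=27: [93, 28, 112, 86]
t=28: [19, 48, 7, 22]
t=29: [41, 93, 13, 46]
t=30: [73, 35, 39, 83]
t=31: [40, 63, 71, 36]
t=32: [71, 24, 40, 63]
t=33: [36, 40, 71, 20]
t=34: [74, 82, 33, 42]
t=35: [31, 31, 69, 83]
t=36: [61, 61, 26, 26]
t=37: [132, 132, 65, 65]
t=38: [121, 121, 25, 25]
t=39: [132, 132, 62, 62]
t=40: [121, 121, 19, 19]
t=41: [130, 130, 49, 49]
t=42: [135, 135, 116, 116]
t=43: [119, 119, 18, 18]
t=44: [4, 4, 28, 28]
t=45: [131, 131, 69, 69]
t=46: [123, 123, 34, 34]
t=47: [134, 134, 82, 82]
t=48: [121, 121, 36, 36]
t=49: [136, 136, 88, 88]
t=50: [120, 120, 32, 32]
t=51: [8, 8, 60, 60]
t=52: [23, 23, 125, 125]
t=53: [58, 58, 130, 130]
t=54: [136, 136, 138, 138]
t=55: [134, 134, 134, 134]
t=56: [136, 136, 136, 136]
t=57: [135, 135, 135, 135]
t=58: [136, 136, 136, 136]

Answer: 2
Key observation: The state at step 56, [136, 136, 136, 136], reappears at step 58 — and no state repeats earlier — so the cycle the system enters has period 2.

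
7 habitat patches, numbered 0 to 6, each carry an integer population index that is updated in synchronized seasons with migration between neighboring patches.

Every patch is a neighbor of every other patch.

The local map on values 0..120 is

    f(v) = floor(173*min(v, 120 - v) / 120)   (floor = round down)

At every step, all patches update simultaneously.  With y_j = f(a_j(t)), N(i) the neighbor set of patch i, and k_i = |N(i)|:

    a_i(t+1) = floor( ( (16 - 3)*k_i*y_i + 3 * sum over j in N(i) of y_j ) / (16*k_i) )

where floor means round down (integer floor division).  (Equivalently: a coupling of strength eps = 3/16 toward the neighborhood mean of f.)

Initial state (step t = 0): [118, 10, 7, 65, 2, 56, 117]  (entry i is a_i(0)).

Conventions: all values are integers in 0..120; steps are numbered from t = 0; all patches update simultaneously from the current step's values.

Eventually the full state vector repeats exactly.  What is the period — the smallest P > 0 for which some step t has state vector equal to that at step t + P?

Simulating step by step:
t=0: [118, 10, 7, 65, 2, 56, 117]
t=1: [7, 16, 13, 67, 7, 68, 9]
t=2: [14, 24, 21, 66, 14, 64, 16]
t=3: [24, 35, 32, 69, 24, 71, 26]
t=4: [37, 49, 46, 67, 37, 65, 39]
t=5: [55, 68, 65, 73, 55, 75, 57]
t=6: [78, 74, 78, 68, 78, 66, 80]
t=7: [61, 65, 61, 72, 61, 74, 58]
t=8: [83, 78, 83, 71, 83, 68, 82]
t=9: [54, 59, 54, 67, 54, 70, 55]
t=10: [77, 83, 77, 76, 77, 73, 78]
t=11: [60, 54, 60, 62, 60, 65, 60]
t=12: [85, 78, 85, 83, 85, 79, 85]
t=13: [50, 58, 50, 53, 50, 57, 50]
t=14: [72, 81, 72, 75, 72, 80, 72]
t=15: [68, 57, 68, 64, 68, 58, 68]
t=16: [74, 80, 74, 79, 74, 81, 74]
t=17: [65, 58, 65, 59, 65, 57, 65]
t=18: [79, 82, 79, 84, 79, 81, 79]
t=19: [58, 54, 58, 52, 58, 56, 58]
t=20: [82, 77, 82, 75, 82, 80, 82]
t=21: [54, 60, 54, 62, 54, 56, 54]
t=22: [77, 84, 77, 82, 77, 79, 77]
t=23: [60, 52, 60, 54, 60, 58, 60]
t=24: [85, 75, 85, 78, 85, 82, 85]
t=25: [50, 61, 50, 58, 50, 54, 50]
t=26: [72, 83, 72, 81, 72, 76, 72]
t=27: [67, 55, 67, 57, 67, 63, 67]
t=28: [76, 78, 76, 81, 76, 81, 76]
t=29: [62, 60, 62, 57, 62, 57, 62]
t=30: [83, 85, 83, 82, 83, 82, 83]
t=31: [52, 50, 52, 53, 52, 53, 52]
t=32: [74, 72, 74, 75, 74, 75, 74]
t=33: [65, 68, 65, 64, 65, 64, 65]
t=34: [78, 75, 78, 79, 78, 79, 78]
t=35: [60, 63, 60, 59, 60, 59, 60]
t=36: [85, 82, 85, 85, 85, 85, 85]
t=37: [50, 53, 50, 50, 50, 50, 50]
t=38: [72, 75, 72, 72, 72, 72, 72]
t=39: [68, 64, 68, 68, 68, 68, 68]
t=40: [74, 78, 74, 74, 74, 74, 74]
t=41: [65, 61, 65, 65, 65, 65, 65]
t=42: [79, 83, 79, 79, 79, 79, 79]
t=43: [58, 54, 58, 58, 58, 58, 58]
t=44: [82, 78, 82, 82, 82, 82, 82]
t=45: [54, 58, 54, 54, 54, 54, 54]
t=46: [77, 81, 77, 77, 77, 77, 77]
t=47: [60, 56, 60, 60, 60, 60, 60]
t=48: [85, 81, 85, 85, 85, 85, 85]
t=49: [50, 54, 50, 50, 50, 50, 50]
t=50: [72, 76, 72, 72, 72, 72, 72]
t=51: [68, 64, 68, 68, 68, 68, 68]

Answer: 12
Key observation: The state at step 39, [68, 64, 68, 68, 68, 68, 68], reappears at step 51 — and no state repeats earlier — so the cycle the system enters has period 12.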